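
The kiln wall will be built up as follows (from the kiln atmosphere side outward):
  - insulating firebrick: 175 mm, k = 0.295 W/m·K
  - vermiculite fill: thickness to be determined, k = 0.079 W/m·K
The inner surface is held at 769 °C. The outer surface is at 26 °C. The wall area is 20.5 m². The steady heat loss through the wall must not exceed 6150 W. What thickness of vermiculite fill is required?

Treating each layer as a thermal resistance in series:
R_insulating firebrick = L/(kA) = 0.175/(0.295×20.5) = 0.02894 K/W
Sum of the known resistances R_other = 0.02894 K/W
Required total resistance R_tot = ΔT/Q_allow = 743/6150 = 0.1208 K/W
R_vermiculite fill = R_tot − R_other = 0.09188 K/W
L = R·k·A = 0.09188×0.079×20.5

L ≈ 149 mm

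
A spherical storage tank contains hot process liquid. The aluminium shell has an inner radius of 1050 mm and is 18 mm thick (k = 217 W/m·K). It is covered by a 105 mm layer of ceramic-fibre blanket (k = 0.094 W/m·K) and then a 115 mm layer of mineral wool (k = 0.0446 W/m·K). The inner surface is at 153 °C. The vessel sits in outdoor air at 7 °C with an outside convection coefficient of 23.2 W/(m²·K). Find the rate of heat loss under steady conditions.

Q ≈ 699 W

Each spherical layer contributes R = (1/r_i − 1/r_o)/(4πk):
R_aluminium shell = (1/1.05 − 1/1.068)/(4π×217) = 5.886×10^-6 K/W
R_ceramic-fibre blanket = (1/1.068 − 1/1.173)/(4π×0.094) = 0.07095 K/W
R_mineral wool = (1/1.173 − 1/1.288)/(4π×0.0446) = 0.1358 K/W
R_outer film = 1/(h·4πr_o²) = 1/(23.2×4π×1.288²) = 0.002068 K/W
R_total = 0.2088 K/W
Q = ΔT/R_total = 146/0.2088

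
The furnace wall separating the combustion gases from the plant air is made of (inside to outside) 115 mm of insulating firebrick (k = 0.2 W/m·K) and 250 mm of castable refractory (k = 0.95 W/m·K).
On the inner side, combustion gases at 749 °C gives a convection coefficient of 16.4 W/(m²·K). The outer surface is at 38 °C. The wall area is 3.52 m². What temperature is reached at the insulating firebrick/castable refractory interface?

T ≈ 246 °C

Series thermal resistances:
R_inner film = 1/(h_i·A) = 1/(16.4×3.52) = 0.01732 K/W
R_insulating firebrick = L/(kA) = 0.115/(0.2×3.52) = 0.1634 K/W
R_castable refractory = L/(kA) = 0.25/(0.95×3.52) = 0.07476 K/W
R_total = 0.2554 K/W;  Q = ΔT/R_total = 711/0.2554 = 2783 W
T_interface = T_inner − Q·ΣR(inner→interface) = 749 − 2780×0.1807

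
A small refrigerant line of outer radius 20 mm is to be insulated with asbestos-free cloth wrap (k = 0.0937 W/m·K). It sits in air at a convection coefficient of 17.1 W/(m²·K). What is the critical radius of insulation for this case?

For a cylinder r_cr = k/h = 0.0937/17.1
r_cr = 5.48 mm; since the bare radius (20 mm) is above r_cr, any added insulation will reduce heat loss.

r_cr ≈ 5.48 mm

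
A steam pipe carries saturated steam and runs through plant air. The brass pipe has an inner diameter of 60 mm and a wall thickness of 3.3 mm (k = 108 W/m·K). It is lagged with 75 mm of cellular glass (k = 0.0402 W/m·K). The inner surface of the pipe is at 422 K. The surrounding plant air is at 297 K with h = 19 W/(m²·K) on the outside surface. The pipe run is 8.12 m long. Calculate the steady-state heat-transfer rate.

Radial resistances (cylindrical: R_cond = ln(r_o/r_i)/(2πkL), R_conv = 1/(h·2πrL)):
R_brass pipe wall = ln(33.3/30)/(2π×108×8.12) = 1.894×10^-5 K/W
R_cellular glass = ln(108.3/33.3)/(2π×0.0402×8.12) = 0.575 K/W
R_outer film = 1/(h_o·2πr_oL) = 1/(19×2π×0.1083×8.12) = 0.009525 K/W
R_total = 0.5846 K/W
Q = ΔT/R_total = 125/0.5846

Q ≈ 214 W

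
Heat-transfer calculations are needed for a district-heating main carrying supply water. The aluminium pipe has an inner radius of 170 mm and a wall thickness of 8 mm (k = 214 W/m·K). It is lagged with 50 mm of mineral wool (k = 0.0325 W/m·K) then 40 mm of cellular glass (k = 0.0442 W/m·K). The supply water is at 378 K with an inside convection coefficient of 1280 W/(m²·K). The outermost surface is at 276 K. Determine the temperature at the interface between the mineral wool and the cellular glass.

Per-layer cylindrical resistances, series-summed:
R_inner film = 1/(h_i·2πr₁L) = 1/(1280×2π×0.17×1) = 7.314×10^-4 K/W
R_aluminium pipe wall = ln(178/170)/(2π×214×1) = 3.42×10^-5 K/W
R_mineral wool = ln(228/178)/(2π×0.0325×1) = 1.212 K/W
R_cellular glass = ln(268/228)/(2π×0.0442×1) = 0.582 K/W
R_total = 1.795 K/W
Q = ΔT/R_total = 102/1.795
Q = 56.8 W/m
T_interface = T_inner − Q·ΣR(inner→interface) = 378 − 56.8×1.213

T ≈ 309 K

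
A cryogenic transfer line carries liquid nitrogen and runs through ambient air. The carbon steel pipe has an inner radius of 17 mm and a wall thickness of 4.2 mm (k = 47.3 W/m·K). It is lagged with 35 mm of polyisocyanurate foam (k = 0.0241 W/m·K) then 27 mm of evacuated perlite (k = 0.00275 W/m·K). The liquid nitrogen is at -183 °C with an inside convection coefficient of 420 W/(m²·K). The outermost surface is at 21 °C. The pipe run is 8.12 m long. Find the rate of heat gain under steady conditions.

For a radial system each layer contributes R = ln(r_out/r_in)/(2πkL); films add R = 1/(hA).
R_inner film = 1/(h_i·2πr₁L) = 1/(420×2π×0.017×8.12) = 0.002745 K/W
R_carbon steel pipe wall = ln(21.2/17)/(2π×47.3×8.12) = 9.149×10^-5 K/W
R_polyisocyanurate foam = ln(56.2/21.2)/(2π×0.0241×8.12) = 0.7929 K/W
R_evacuated perlite = ln(83.2/56.2)/(2π×0.00275×8.12) = 2.796 K/W
R_total = 3.592 K/W
Q = ΔT/R_total = 204/3.592

Q ≈ 56.8 W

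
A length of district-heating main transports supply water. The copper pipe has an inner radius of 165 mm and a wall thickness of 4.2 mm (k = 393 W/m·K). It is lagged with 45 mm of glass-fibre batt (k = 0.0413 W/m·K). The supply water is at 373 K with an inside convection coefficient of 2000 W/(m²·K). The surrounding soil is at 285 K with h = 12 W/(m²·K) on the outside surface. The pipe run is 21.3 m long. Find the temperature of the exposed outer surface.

For a radial system each layer contributes R = ln(r_out/r_in)/(2πkL); films add R = 1/(hA).
R_inner film = 1/(h_i·2πr₁L) = 1/(2000×2π×0.165×21.3) = 2.264×10^-5 K/W
R_copper pipe wall = ln(169.2/165)/(2π×393×21.3) = 4.779×10^-7 K/W
R_glass-fibre batt = ln(214.2/169.2)/(2π×0.0413×21.3) = 0.04267 K/W
R_outer film = 1/(h_o·2πr_oL) = 1/(12×2π×0.2142×21.3) = 0.002907 K/W
R_total = 0.0456 K/W
Q = ΔT/R_total = 88/0.0456
Q = 1930 W
T_interface = T_inner − Q·ΣR(inner→interface) = 373 − 1930×0.04269

T ≈ 291 K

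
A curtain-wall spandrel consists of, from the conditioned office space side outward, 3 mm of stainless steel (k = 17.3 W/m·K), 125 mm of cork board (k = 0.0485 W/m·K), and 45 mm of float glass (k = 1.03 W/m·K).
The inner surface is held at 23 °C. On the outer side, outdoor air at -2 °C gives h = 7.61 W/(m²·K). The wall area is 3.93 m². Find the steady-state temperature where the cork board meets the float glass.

T ≈ -0.41 °C

Model the wall as resistances in series:
R_stainless steel = L/(kA) = 0.003/(17.3×3.93) = 4.412×10^-5 K/W
R_cork board = L/(kA) = 0.125/(0.0485×3.93) = 0.6558 K/W
R_float glass = L/(kA) = 0.045/(1.03×3.93) = 0.01112 K/W
R_outer film = 1/(h_o·A) = 1/(7.61×3.93) = 0.03344 K/W
R_total = 0.7004 K/W;  Q = ΔT/R_total = 25/0.7004 = 35.69 W
T_interface = T_inner − Q·ΣR(inner→interface) = 23 − 35.7×0.6559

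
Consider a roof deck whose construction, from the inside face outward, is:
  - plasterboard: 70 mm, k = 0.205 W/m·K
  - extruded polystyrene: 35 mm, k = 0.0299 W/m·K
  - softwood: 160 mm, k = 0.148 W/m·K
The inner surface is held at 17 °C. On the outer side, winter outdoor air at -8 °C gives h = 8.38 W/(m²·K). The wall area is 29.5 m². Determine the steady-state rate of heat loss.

Q ≈ 272 W

Series thermal resistances:
R_plasterboard = L/(kA) = 0.07/(0.205×29.5) = 0.01158 K/W
R_extruded polystyrene = L/(kA) = 0.035/(0.0299×29.5) = 0.03968 K/W
R_softwood = L/(kA) = 0.16/(0.148×29.5) = 0.03665 K/W
R_outer film = 1/(h_o·A) = 1/(8.38×29.5) = 0.004045 K/W
R_total = 0.09195 K/W
Q = ΔT / R_total = 25 / 0.09195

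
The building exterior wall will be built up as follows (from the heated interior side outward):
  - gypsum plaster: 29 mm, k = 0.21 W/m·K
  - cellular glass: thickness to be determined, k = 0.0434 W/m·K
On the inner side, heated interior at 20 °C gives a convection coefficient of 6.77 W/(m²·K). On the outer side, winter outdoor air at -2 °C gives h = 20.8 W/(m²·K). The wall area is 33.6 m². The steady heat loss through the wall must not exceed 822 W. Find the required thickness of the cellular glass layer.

Thermal resistances in series:
R_inner film = 1/(h_i·A) = 1/(6.77×33.6) = 0.004396 K/W
R_gypsum plaster = L/(kA) = 0.029/(0.21×33.6) = 0.00411 K/W
R_outer film = 1/(h_o·A) = 1/(20.8×33.6) = 0.001431 K/W
Sum of the known resistances R_other = 0.009937 K/W
Required total resistance R_tot = ΔT/Q_allow = 22/822 = 0.02676 K/W
R_cellular glass = R_tot − R_other = 0.01683 K/W
L = R·k·A = 0.01683×0.0434×33.6

L ≈ 24.5 mm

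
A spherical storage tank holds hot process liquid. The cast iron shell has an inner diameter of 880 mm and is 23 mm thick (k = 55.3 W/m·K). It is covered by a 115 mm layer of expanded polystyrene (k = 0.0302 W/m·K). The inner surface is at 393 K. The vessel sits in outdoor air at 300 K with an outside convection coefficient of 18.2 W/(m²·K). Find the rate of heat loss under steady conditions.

Q ≈ 81.2 W

Spherical conduction: R = (1/r_in − 1/r_out)/(4πk) per layer; series-sum.
R_cast iron shell = (1/0.44 − 1/0.463)/(4π×55.3) = 1.625×10^-4 K/W
R_expanded polystyrene = (1/0.463 − 1/0.578)/(4π×0.0302) = 1.132 K/W
R_outer film = 1/(h·4πr_o²) = 1/(18.2×4π×0.578²) = 0.01309 K/W
R_total = 1.146 K/W
Q = ΔT/R_total = 93/1.146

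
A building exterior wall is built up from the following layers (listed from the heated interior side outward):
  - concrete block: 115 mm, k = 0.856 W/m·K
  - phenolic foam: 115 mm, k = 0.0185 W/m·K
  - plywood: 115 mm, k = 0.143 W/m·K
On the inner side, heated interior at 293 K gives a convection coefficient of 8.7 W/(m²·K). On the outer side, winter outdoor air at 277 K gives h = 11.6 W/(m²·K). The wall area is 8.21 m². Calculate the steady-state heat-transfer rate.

Thermal resistances in series:
R_inner film = 1/(h_i·A) = 1/(8.7×8.21) = 0.014 K/W
R_concrete block = L/(kA) = 0.115/(0.856×8.21) = 0.01636 K/W
R_phenolic foam = L/(kA) = 0.115/(0.0185×8.21) = 0.7572 K/W
R_plywood = L/(kA) = 0.115/(0.143×8.21) = 0.09795 K/W
R_outer film = 1/(h_o·A) = 1/(11.6×8.21) = 0.0105 K/W
R_total = 0.896 K/W
Q = ΔT / R_total = 16 / 0.896

Q ≈ 17.9 W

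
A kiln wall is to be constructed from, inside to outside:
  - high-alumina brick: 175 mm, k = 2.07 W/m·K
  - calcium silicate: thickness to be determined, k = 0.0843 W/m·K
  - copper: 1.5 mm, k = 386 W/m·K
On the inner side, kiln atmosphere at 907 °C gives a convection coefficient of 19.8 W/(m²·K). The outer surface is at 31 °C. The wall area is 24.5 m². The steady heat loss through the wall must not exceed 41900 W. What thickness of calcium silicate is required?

L ≈ 31.8 mm

Using the resistance-network approach (series):
R_inner film = 1/(h_i·A) = 1/(19.8×24.5) = 0.002061 K/W
R_high-alumina brick = L/(kA) = 0.175/(2.07×24.5) = 0.003451 K/W
R_copper = L/(kA) = 0.0015/(386×24.5) = 1.586×10^-7 K/W
Sum of the known resistances R_other = 0.005512 K/W
Required total resistance R_tot = ΔT/Q_allow = 876/41900 = 0.02091 K/W
R_calcium silicate = R_tot − R_other = 0.01539 K/W
L = R·k·A = 0.01539×0.0843×24.5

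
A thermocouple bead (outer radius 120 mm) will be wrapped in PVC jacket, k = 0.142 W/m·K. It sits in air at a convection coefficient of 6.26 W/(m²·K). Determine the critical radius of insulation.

For a sphere r_cr = 2k/h = 2×0.142/6.26
r_cr = 45.4 mm; since the bare radius (120 mm) is above r_cr, any added insulation will reduce heat loss.

r_cr ≈ 45.4 mm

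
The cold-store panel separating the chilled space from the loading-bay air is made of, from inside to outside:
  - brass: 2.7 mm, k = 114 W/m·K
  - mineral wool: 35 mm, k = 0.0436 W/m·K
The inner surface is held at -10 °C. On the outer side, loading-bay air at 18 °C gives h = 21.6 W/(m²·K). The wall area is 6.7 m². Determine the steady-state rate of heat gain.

Q ≈ 221 W

Series thermal resistances:
R_brass = L/(kA) = 0.0027/(114×6.7) = 3.535×10^-6 K/W
R_mineral wool = L/(kA) = 0.035/(0.0436×6.7) = 0.1198 K/W
R_outer film = 1/(h_o·A) = 1/(21.6×6.7) = 0.00691 K/W
R_total = 0.1267 K/W
Q = ΔT / R_total = 28 / 0.1267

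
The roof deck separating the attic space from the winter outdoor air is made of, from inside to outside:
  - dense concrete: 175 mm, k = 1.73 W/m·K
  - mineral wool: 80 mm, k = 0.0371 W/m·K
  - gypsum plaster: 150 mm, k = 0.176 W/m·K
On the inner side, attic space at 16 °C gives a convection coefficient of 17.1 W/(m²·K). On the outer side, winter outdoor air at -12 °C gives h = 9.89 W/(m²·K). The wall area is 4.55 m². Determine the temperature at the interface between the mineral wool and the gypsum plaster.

Series thermal resistances:
R_inner film = 1/(h_i·A) = 1/(17.1×4.55) = 0.01285 K/W
R_dense concrete = L/(kA) = 0.175/(1.73×4.55) = 0.02223 K/W
R_mineral wool = L/(kA) = 0.08/(0.0371×4.55) = 0.4739 K/W
R_gypsum plaster = L/(kA) = 0.15/(0.176×4.55) = 0.1873 K/W
R_outer film = 1/(h_o·A) = 1/(9.89×4.55) = 0.02222 K/W
R_total = 0.7185 K/W;  Q = ΔT/R_total = 28/0.7185 = 38.97 W
T_interface = T_inner − Q·ΣR(inner→interface) = 16 − 39×0.509

T ≈ -3.83 °C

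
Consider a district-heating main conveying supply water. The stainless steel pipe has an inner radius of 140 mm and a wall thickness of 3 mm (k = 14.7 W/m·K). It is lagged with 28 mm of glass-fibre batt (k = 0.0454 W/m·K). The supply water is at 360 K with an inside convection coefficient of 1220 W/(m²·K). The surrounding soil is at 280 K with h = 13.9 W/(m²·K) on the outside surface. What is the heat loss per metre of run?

q′ ≈ 115 W/m

Treating each annulus and film as a series resistance:
R_inner film = 1/(h_i·2πr₁L) = 1/(1220×2π×0.14×1) = 9.318×10^-4 K/W
R_stainless steel pipe wall = ln(143/140)/(2π×14.7×1) = 2.296×10^-4 K/W
R_glass-fibre batt = ln(171/143)/(2π×0.0454×1) = 0.6269 K/W
R_outer film = 1/(h_o·2πr_oL) = 1/(13.9×2π×0.171×1) = 0.06696 K/W
R_total = 0.695 K/W
Q = ΔT/R_total = 80/0.695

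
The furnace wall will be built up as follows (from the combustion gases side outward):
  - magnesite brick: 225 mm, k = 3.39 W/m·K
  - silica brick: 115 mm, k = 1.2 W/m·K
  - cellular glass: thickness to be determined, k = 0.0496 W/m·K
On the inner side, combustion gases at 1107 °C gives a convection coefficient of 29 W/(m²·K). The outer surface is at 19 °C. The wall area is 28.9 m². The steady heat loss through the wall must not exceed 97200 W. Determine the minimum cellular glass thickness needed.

Series thermal resistances:
R_inner film = 1/(h_i·A) = 1/(29×28.9) = 0.001193 K/W
R_magnesite brick = L/(kA) = 0.225/(3.39×28.9) = 0.002297 K/W
R_silica brick = L/(kA) = 0.115/(1.2×28.9) = 0.003316 K/W
Sum of the known resistances R_other = 0.006806 K/W
Required total resistance R_tot = ΔT/Q_allow = 1088/97200 = 0.01119 K/W
R_cellular glass = R_tot − R_other = 0.004388 K/W
L = R·k·A = 0.004388×0.0496×28.9

L ≈ 6.29 mm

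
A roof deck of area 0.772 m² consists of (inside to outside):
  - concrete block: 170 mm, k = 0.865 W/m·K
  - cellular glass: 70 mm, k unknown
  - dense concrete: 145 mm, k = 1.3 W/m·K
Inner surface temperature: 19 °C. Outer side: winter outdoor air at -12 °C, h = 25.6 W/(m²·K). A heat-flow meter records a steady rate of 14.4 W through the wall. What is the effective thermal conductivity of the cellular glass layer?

Model the wall as resistances in series:
R_concrete block = L/(kA) = 0.17/(0.865×0.772) = 0.2546 K/W
R_dense concrete = L/(kA) = 0.145/(1.3×0.772) = 0.1445 K/W
R_outer film = 1/(h_o·A) = 1/(25.6×0.772) = 0.0506 K/W
Sum of known resistances R_other = 0.4497 K/W
Total R = ΔT/Q = 31/14.4 = 2.153 K/W
R_cellular glass = R_total − R_other = 1.703 K/W
k = L/(R·A) = 0.07/(1.703×0.772)

k ≈ 0.0532 W/(m·K)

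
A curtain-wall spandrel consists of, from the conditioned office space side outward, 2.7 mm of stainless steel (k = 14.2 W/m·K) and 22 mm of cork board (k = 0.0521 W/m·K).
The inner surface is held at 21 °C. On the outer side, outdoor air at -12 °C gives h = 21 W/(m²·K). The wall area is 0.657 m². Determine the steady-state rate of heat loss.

Treating each layer as a thermal resistance in series:
R_stainless steel = L/(kA) = 0.0027/(14.2×0.657) = 2.894×10^-4 K/W
R_cork board = L/(kA) = 0.022/(0.0521×0.657) = 0.6427 K/W
R_outer film = 1/(h_o·A) = 1/(21×0.657) = 0.07248 K/W
R_total = 0.7155 K/W
Q = ΔT / R_total = 33 / 0.7155

Q ≈ 46.1 W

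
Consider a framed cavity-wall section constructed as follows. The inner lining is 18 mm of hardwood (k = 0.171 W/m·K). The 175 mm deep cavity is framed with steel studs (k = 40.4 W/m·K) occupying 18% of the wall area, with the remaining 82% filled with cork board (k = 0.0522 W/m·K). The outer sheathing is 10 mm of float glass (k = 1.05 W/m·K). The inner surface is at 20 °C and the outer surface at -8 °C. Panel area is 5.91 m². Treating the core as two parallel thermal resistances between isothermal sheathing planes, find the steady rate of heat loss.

Q ≈ 1190 W

Sheathing layers in series; stud and cavity paths in parallel between them.
R_inner = 0.018/(0.171×5.91) = 0.01781 K/W
R_stud  = 0.175/(40.4×0.18×5.91) = 0.004072 K/W
R_cav   = 0.175/(0.0522×0.82×5.91) = 0.6918 K/W
1/R_core = 1/R_stud + 1/R_cav → R_core = 0.004048 K/W
R_outer = 0.01/(1.05×5.91) = 0.001611 K/W
R_total = 0.02347 K/W
Q = ΔT/R_total = 28/0.02347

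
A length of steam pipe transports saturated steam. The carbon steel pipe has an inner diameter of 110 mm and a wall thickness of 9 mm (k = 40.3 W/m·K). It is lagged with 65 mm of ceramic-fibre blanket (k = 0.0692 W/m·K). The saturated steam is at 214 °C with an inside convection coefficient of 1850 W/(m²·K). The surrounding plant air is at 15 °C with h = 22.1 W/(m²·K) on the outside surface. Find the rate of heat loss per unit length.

q′ ≈ 119 W/m

Per-layer cylindrical resistances, series-summed:
R_inner film = 1/(h_i·2πr₁L) = 1/(1850×2π×0.055×1) = 0.001564 K/W
R_carbon steel pipe wall = ln(64/55)/(2π×40.3×1) = 5.985×10^-4 K/W
R_ceramic-fibre blanket = ln(129/64)/(2π×0.0692×1) = 1.612 K/W
R_outer film = 1/(h_o·2πr_oL) = 1/(22.1×2π×0.129×1) = 0.05583 K/W
R_total = 1.67 K/W
Q = ΔT/R_total = 199/1.67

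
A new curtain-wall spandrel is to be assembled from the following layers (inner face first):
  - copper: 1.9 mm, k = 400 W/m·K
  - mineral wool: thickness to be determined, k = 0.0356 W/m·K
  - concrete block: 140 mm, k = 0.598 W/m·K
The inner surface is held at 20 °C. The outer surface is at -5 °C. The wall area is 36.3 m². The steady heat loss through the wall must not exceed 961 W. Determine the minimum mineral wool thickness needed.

Treating each layer as a thermal resistance in series:
R_copper = L/(kA) = 0.0019/(400×36.3) = 1.309×10^-7 K/W
R_concrete block = L/(kA) = 0.14/(0.598×36.3) = 0.006449 K/W
Sum of the known resistances R_other = 0.00645 K/W
Required total resistance R_tot = ΔT/Q_allow = 25/961 = 0.02601 K/W
R_mineral wool = R_tot − R_other = 0.01957 K/W
L = R·k·A = 0.01957×0.0356×36.3

L ≈ 25.3 mm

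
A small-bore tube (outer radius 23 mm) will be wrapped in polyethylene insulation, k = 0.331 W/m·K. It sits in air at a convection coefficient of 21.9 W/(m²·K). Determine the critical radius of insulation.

r_cr ≈ 15.1 mm

For a cylinder r_cr = k/h = 0.331/21.9
r_cr = 15.1 mm; since the bare radius (23 mm) is above r_cr, any added insulation will reduce heat loss.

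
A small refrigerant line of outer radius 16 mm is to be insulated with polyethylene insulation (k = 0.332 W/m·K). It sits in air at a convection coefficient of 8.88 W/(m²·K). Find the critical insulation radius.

r_cr ≈ 37.4 mm

For a cylinder r_cr = k/h = 0.332/8.88
r_cr = 37.4 mm; since the bare radius (16 mm) is below r_cr, adding a thin layer of insulation will *increase* heat loss.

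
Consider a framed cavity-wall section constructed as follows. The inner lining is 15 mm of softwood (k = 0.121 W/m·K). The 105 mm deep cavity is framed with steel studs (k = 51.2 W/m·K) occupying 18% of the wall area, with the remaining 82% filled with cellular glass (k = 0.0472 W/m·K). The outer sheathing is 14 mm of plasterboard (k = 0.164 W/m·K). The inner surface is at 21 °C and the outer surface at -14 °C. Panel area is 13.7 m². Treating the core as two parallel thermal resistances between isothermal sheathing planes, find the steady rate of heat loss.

Q ≈ 2170 W

Sheathing layers in series; stud and cavity paths in parallel between them.
R_inner = 0.015/(0.121×13.7) = 0.009049 K/W
R_stud  = 0.105/(51.2×0.18×13.7) = 8.316×10^-4 K/W
R_cav   = 0.105/(0.0472×0.82×13.7) = 0.198 K/W
1/R_core = 1/R_stud + 1/R_cav → R_core = 8.281×10^-4 K/W
R_outer = 0.014/(0.164×13.7) = 0.006231 K/W
R_total = 0.01611 K/W
Q = ΔT/R_total = 35/0.01611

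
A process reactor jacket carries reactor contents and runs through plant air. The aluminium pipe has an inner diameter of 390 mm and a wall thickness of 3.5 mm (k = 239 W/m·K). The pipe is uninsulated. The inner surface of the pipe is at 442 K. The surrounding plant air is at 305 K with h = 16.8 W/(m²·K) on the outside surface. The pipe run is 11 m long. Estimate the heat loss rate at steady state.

Treating each annulus and film as a series resistance:
R_aluminium pipe wall = ln(198.5/195)/(2π×239×11) = 1.077×10^-6 K/W
R_outer film = 1/(h_o·2πr_oL) = 1/(16.8×2π×0.1985×11) = 0.004339 K/W
R_total = 0.00434 K/W
Q = ΔT/R_total = 137/0.00434

Q ≈ 31600 W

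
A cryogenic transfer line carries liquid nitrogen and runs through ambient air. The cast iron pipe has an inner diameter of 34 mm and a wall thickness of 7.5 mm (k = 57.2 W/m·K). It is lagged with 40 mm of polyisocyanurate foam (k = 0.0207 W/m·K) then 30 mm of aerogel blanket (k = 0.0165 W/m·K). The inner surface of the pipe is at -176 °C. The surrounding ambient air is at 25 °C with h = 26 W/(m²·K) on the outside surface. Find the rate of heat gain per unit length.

Radial resistances (cylindrical: R_cond = ln(r_o/r_i)/(2πkL), R_conv = 1/(h·2πrL)):
R_cast iron pipe wall = ln(24.5/17)/(2π×57.2×1) = 0.001017 K/W
R_polyisocyanurate foam = ln(64.5/24.5)/(2π×0.0207×1) = 7.443 K/W
R_aerogel blanket = ln(94.5/64.5)/(2π×0.0165×1) = 3.684 K/W
R_outer film = 1/(h_o·2πr_oL) = 1/(26×2π×0.0945×1) = 0.06478 K/W
R_total = 11.19 K/W
Q = ΔT/R_total = 201/11.19

q′ ≈ 18 W/m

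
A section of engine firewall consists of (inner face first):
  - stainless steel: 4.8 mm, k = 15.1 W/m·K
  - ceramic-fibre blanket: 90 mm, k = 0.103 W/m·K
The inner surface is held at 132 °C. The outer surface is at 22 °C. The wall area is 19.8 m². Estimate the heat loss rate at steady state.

Q ≈ 2490 W

Treating each layer as a thermal resistance in series:
R_stainless steel = L/(kA) = 0.0048/(15.1×19.8) = 1.605×10^-5 K/W
R_ceramic-fibre blanket = L/(kA) = 0.09/(0.103×19.8) = 0.04413 K/W
R_total = 0.04415 K/W
Q = ΔT / R_total = 110 / 0.04415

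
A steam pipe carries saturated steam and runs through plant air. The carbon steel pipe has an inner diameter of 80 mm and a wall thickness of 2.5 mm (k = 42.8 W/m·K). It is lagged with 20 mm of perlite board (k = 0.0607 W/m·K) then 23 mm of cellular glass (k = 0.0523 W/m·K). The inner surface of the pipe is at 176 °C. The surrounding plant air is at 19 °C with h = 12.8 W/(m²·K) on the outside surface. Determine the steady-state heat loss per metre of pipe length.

q′ ≈ 74.4 W/m

Radial resistances (cylindrical: R_cond = ln(r_o/r_i)/(2πkL), R_conv = 1/(h·2πrL)):
R_carbon steel pipe wall = ln(42.5/40)/(2π×42.8×1) = 2.254×10^-4 K/W
R_perlite board = ln(62.5/42.5)/(2π×0.0607×1) = 1.011 K/W
R_cellular glass = ln(85.5/62.5)/(2π×0.0523×1) = 0.9536 K/W
R_outer film = 1/(h_o·2πr_oL) = 1/(12.8×2π×0.0855×1) = 0.1454 K/W
R_total = 2.11 K/W
Q = ΔT/R_total = 157/2.11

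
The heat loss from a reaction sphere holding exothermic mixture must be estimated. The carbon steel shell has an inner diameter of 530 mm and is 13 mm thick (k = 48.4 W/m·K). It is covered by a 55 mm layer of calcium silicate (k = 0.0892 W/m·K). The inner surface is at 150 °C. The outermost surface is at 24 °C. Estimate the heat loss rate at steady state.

Each spherical layer contributes R = (1/r_i − 1/r_o)/(4πk):
R_carbon steel shell = (1/0.265 − 1/0.278)/(4π×48.4) = 2.901×10^-4 K/W
R_calcium silicate = (1/0.278 − 1/0.333)/(4π×0.0892) = 0.53 K/W
R_total = 0.5303 K/W
Q = ΔT/R_total = 126/0.5303

Q ≈ 238 W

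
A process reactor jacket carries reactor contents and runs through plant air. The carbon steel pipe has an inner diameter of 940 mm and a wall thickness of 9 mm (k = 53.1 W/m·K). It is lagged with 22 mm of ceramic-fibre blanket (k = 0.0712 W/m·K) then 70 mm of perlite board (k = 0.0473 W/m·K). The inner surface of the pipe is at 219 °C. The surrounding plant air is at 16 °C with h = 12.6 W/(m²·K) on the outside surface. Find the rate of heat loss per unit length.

Treating each annulus and film as a series resistance:
R_carbon steel pipe wall = ln(479/470)/(2π×53.1×1) = 5.685×10^-5 K/W
R_ceramic-fibre blanket = ln(501/479)/(2π×0.0712×1) = 0.1004 K/W
R_perlite board = ln(571/501)/(2π×0.0473×1) = 0.4401 K/W
R_outer film = 1/(h_o·2πr_oL) = 1/(12.6×2π×0.571×1) = 0.02212 K/W
R_total = 0.5626 K/W
Q = ΔT/R_total = 203/0.5626

q′ ≈ 361 W/m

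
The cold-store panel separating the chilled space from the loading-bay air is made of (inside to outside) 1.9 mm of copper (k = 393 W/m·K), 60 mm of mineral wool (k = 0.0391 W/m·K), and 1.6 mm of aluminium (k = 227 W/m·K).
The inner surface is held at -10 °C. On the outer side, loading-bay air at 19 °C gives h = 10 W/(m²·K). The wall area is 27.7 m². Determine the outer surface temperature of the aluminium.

T ≈ 17.2 °C

Using the resistance-network approach (series):
R_copper = L/(kA) = 0.0019/(393×27.7) = 1.745×10^-7 K/W
R_mineral wool = L/(kA) = 0.06/(0.0391×27.7) = 0.0554 K/W
R_aluminium = L/(kA) = 0.0016/(227×27.7) = 2.545×10^-7 K/W
R_outer film = 1/(h_o·A) = 1/(10×27.7) = 0.00361 K/W
R_total = 0.05901 K/W;  Q = ΔT/R_total = 29/0.05901 = 491.5 W
T_interface = T_inner + Q·ΣR(inner→interface) = -10 + 491×0.0554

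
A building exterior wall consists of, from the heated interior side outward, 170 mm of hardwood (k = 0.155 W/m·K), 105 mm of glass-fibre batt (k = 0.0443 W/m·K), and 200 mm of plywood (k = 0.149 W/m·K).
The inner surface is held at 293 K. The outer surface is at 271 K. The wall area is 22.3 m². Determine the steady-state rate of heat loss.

Q ≈ 102 W

Model the wall as resistances in series:
R_hardwood = L/(kA) = 0.17/(0.155×22.3) = 0.04918 K/W
R_glass-fibre batt = L/(kA) = 0.105/(0.0443×22.3) = 0.1063 K/W
R_plywood = L/(kA) = 0.2/(0.149×22.3) = 0.06019 K/W
R_total = 0.2157 K/W
Q = ΔT / R_total = 22 / 0.2157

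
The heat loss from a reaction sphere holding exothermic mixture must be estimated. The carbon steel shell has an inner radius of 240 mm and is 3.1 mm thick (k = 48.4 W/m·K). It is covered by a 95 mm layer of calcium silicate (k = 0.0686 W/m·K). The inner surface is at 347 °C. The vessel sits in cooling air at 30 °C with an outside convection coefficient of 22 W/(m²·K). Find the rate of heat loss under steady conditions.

Q ≈ 231 W

Radial (spherical) resistances in series:
R_carbon steel shell = (1/0.24 − 1/0.2431)/(4π×48.4) = 8.736×10^-5 K/W
R_calcium silicate = (1/0.2431 − 1/0.3381)/(4π×0.0686) = 1.341 K/W
R_outer film = 1/(h·4πr_o²) = 1/(22×4π×0.3381²) = 0.03164 K/W
R_total = 1.373 K/W
Q = ΔT/R_total = 317/1.373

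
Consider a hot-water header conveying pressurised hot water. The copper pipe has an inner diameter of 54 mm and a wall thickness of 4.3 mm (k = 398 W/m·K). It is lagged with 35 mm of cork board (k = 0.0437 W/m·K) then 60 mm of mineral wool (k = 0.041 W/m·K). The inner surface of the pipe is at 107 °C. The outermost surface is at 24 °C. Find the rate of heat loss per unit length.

For a radial system each layer contributes R = ln(r_out/r_in)/(2πkL); films add R = 1/(hA).
R_copper pipe wall = ln(31.3/27)/(2π×398×1) = 5.91×10^-5 K/W
R_cork board = ln(66.3/31.3)/(2π×0.0437×1) = 2.734 K/W
R_mineral wool = ln(126.3/66.3)/(2π×0.041×1) = 2.502 K/W
R_total = 5.235 K/W
Q = ΔT/R_total = 83/5.235

q′ ≈ 15.9 W/m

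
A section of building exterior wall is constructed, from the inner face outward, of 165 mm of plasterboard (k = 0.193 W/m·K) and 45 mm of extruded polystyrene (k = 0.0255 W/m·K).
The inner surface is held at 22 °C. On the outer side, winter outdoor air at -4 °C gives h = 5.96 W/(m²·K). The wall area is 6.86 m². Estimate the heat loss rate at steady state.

Q ≈ 64 W

Treating each layer as a thermal resistance in series:
R_plasterboard = L/(kA) = 0.165/(0.193×6.86) = 0.1246 K/W
R_extruded polystyrene = L/(kA) = 0.045/(0.0255×6.86) = 0.2572 K/W
R_outer film = 1/(h_o·A) = 1/(5.96×6.86) = 0.02446 K/W
R_total = 0.4063 K/W
Q = ΔT / R_total = 26 / 0.4063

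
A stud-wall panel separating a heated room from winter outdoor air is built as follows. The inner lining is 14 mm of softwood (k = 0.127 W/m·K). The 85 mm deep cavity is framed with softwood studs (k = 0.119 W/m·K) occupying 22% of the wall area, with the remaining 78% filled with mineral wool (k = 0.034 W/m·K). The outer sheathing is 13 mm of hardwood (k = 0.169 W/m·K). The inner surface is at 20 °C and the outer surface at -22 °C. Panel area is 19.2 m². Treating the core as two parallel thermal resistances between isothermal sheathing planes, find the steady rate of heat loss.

Q ≈ 448 W

Sheathing layers in series; stud and cavity paths in parallel between them.
R_inner = 0.014/(0.127×19.2) = 0.005741 K/W
R_stud  = 0.085/(0.119×0.22×19.2) = 0.1691 K/W
R_cav   = 0.085/(0.034×0.78×19.2) = 0.1669 K/W
1/R_core = 1/R_stud + 1/R_cav → R_core = 0.08401 K/W
R_outer = 0.013/(0.169×19.2) = 0.004006 K/W
R_total = 0.09375 K/W
Q = ΔT/R_total = 42/0.09375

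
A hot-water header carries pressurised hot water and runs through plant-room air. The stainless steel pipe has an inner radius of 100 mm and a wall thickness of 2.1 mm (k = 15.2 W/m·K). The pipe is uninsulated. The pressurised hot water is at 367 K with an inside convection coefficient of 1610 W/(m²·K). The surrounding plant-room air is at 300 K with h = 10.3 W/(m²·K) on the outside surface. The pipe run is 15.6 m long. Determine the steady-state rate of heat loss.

Q ≈ 6850 W

Radial resistances (cylindrical: R_cond = ln(r_o/r_i)/(2πkL), R_conv = 1/(h·2πrL)):
R_inner film = 1/(h_i·2πr₁L) = 1/(1610×2π×0.1×15.6) = 6.337×10^-5 K/W
R_stainless steel pipe wall = ln(102.1/100)/(2π×15.2×15.6) = 1.395×10^-5 K/W
R_outer film = 1/(h_o·2πr_oL) = 1/(10.3×2π×0.1021×15.6) = 0.009701 K/W
R_total = 0.009779 K/W
Q = ΔT/R_total = 67/0.009779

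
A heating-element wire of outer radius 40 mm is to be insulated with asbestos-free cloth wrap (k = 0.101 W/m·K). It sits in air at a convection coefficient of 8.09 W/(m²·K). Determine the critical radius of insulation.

For a cylinder r_cr = k/h = 0.101/8.09
r_cr = 12.5 mm; since the bare radius (40 mm) is above r_cr, any added insulation will reduce heat loss.

r_cr ≈ 12.5 mm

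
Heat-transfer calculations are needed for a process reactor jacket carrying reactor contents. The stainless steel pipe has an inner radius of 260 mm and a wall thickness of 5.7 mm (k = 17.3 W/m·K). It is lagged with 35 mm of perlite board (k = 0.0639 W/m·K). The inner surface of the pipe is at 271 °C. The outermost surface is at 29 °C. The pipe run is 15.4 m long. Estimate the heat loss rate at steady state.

Q ≈ 12100 W

Per-layer cylindrical resistances, series-summed:
R_stainless steel pipe wall = ln(265.7/260)/(2π×17.3×15.4) = 1.295×10^-5 K/W
R_perlite board = ln(300.7/265.7)/(2π×0.0639×15.4) = 0.02001 K/W
R_total = 0.02003 K/W
Q = ΔT/R_total = 242/0.02003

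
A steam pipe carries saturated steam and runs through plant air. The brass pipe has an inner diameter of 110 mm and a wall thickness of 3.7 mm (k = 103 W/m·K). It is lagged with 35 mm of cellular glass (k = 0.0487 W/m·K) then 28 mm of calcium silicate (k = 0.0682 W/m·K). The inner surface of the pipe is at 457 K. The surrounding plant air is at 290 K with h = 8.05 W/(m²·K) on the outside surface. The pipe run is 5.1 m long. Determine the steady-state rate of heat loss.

Q ≈ 370 W

Treating each annulus and film as a series resistance:
R_brass pipe wall = ln(58.7/55)/(2π×103×5.1) = 1.973×10^-5 K/W
R_cellular glass = ln(93.7/58.7)/(2π×0.0487×5.1) = 0.2997 K/W
R_calcium silicate = ln(121.7/93.7)/(2π×0.0682×5.1) = 0.1196 K/W
R_outer film = 1/(h_o·2πr_oL) = 1/(8.05×2π×0.1217×5.1) = 0.03185 K/W
R_total = 0.4512 K/W
Q = ΔT/R_total = 167/0.4512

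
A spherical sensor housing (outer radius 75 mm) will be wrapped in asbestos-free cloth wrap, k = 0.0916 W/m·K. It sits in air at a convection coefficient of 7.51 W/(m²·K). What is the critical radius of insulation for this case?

For a sphere r_cr = 2k/h = 2×0.0916/7.51
r_cr = 24.4 mm; since the bare radius (75 mm) is above r_cr, any added insulation will reduce heat loss.

r_cr ≈ 24.4 mm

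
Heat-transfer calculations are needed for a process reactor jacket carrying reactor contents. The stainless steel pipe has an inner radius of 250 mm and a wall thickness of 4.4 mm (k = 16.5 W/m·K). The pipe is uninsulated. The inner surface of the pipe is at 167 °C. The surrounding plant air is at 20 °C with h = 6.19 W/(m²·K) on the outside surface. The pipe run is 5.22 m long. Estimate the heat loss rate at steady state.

Per-layer cylindrical resistances, series-summed:
R_stainless steel pipe wall = ln(254.4/250)/(2π×16.5×5.22) = 3.224×10^-5 K/W
R_outer film = 1/(h_o·2πr_oL) = 1/(6.19×2π×0.2544×5.22) = 0.01936 K/W
R_total = 0.01939 K/W
Q = ΔT/R_total = 147/0.01939

Q ≈ 7580 W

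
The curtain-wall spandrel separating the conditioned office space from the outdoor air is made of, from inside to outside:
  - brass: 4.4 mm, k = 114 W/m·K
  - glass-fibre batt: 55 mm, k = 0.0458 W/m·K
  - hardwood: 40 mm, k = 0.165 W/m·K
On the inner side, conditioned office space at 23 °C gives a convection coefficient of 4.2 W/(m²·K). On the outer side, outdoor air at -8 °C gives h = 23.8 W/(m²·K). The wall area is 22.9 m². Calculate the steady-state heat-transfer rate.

Q ≈ 412 W

Using the resistance-network approach (series):
R_inner film = 1/(h_i·A) = 1/(4.2×22.9) = 0.0104 K/W
R_brass = L/(kA) = 0.0044/(114×22.9) = 1.685×10^-6 K/W
R_glass-fibre batt = L/(kA) = 0.055/(0.0458×22.9) = 0.05244 K/W
R_hardwood = L/(kA) = 0.04/(0.165×22.9) = 0.01059 K/W
R_outer film = 1/(h_o·A) = 1/(23.8×22.9) = 0.001835 K/W
R_total = 0.07526 K/W
Q = ΔT / R_total = 31 / 0.07526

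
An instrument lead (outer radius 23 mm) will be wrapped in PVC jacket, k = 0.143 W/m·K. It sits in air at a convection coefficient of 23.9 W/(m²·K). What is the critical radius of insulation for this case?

For a cylinder r_cr = k/h = 0.143/23.9
r_cr = 5.98 mm; since the bare radius (23 mm) is above r_cr, any added insulation will reduce heat loss.

r_cr ≈ 5.98 mm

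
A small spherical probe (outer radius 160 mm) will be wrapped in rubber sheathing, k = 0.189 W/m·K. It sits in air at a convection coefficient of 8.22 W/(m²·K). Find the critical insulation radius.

r_cr ≈ 46 mm

For a sphere r_cr = 2k/h = 2×0.189/8.22
r_cr = 46 mm; since the bare radius (160 mm) is above r_cr, any added insulation will reduce heat loss.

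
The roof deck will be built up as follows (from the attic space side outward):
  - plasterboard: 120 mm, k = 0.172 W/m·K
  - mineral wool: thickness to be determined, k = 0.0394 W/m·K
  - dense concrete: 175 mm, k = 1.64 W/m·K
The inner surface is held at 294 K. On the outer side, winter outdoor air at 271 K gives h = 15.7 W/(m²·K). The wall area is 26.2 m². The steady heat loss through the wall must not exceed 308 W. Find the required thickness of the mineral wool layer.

L ≈ 42.9 mm

Using the resistance-network approach (series):
R_plasterboard = L/(kA) = 0.12/(0.172×26.2) = 0.02663 K/W
R_dense concrete = L/(kA) = 0.175/(1.64×26.2) = 0.004073 K/W
R_outer film = 1/(h_o·A) = 1/(15.7×26.2) = 0.002431 K/W
Sum of the known resistances R_other = 0.03313 K/W
Required total resistance R_tot = ΔT/Q_allow = 23/308 = 0.07468 K/W
R_mineral wool = R_tot − R_other = 0.04154 K/W
L = R·k·A = 0.04154×0.0394×26.2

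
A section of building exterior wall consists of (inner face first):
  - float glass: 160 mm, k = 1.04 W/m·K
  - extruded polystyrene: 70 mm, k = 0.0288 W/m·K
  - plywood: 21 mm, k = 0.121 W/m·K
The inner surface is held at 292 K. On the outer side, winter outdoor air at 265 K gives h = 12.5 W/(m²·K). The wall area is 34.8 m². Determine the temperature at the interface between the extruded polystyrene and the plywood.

Series thermal resistances:
R_float glass = L/(kA) = 0.16/(1.04×34.8) = 0.004421 K/W
R_extruded polystyrene = L/(kA) = 0.07/(0.0288×34.8) = 0.06984 K/W
R_plywood = L/(kA) = 0.021/(0.121×34.8) = 0.004987 K/W
R_outer film = 1/(h_o·A) = 1/(12.5×34.8) = 0.002299 K/W
R_total = 0.08155 K/W;  Q = ΔT/R_total = 27/0.08155 = 331.1 W
T_interface = T_inner − Q·ΣR(inner→interface) = 292 − 331×0.07426

T ≈ 267 K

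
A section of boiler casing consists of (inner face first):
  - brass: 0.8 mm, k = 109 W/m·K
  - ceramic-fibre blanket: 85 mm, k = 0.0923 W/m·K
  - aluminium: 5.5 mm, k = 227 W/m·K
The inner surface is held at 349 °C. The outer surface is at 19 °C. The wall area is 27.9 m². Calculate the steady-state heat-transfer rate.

Q ≈ 10000 W

Using the resistance-network approach (series):
R_brass = L/(kA) = 0.0008/(109×27.9) = 2.631×10^-7 K/W
R_ceramic-fibre blanket = L/(kA) = 0.085/(0.0923×27.9) = 0.03301 K/W
R_aluminium = L/(kA) = 0.0055/(227×27.9) = 8.684×10^-7 K/W
R_total = 0.03301 K/W
Q = ΔT / R_total = 330 / 0.03301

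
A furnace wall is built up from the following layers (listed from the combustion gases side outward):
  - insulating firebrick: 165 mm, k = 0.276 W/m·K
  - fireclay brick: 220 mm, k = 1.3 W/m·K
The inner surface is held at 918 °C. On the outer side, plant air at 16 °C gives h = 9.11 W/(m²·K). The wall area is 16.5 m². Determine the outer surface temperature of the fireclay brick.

Using the resistance-network approach (series):
R_insulating firebrick = L/(kA) = 0.165/(0.276×16.5) = 0.03623 K/W
R_fireclay brick = L/(kA) = 0.22/(1.3×16.5) = 0.01026 K/W
R_outer film = 1/(h_o·A) = 1/(9.11×16.5) = 0.006653 K/W
R_total = 0.05314 K/W;  Q = ΔT/R_total = 902/0.05314 = 16970 W
T_interface = T_inner − Q·ΣR(inner→interface) = 918 − 17000×0.04649

T ≈ 129 °C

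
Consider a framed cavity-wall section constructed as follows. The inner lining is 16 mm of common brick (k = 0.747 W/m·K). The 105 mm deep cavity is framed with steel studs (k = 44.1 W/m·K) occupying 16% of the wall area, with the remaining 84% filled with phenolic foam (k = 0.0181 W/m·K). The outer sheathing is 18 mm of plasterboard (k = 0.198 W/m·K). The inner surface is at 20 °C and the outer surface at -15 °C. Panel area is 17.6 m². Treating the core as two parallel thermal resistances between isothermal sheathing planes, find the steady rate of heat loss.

Sheathing layers in series; stud and cavity paths in parallel between them.
R_inner = 0.016/(0.747×17.6) = 0.001217 K/W
R_stud  = 0.105/(44.1×0.16×17.6) = 8.455×10^-4 K/W
R_cav   = 0.105/(0.0181×0.84×17.6) = 0.3924 K/W
1/R_core = 1/R_stud + 1/R_cav → R_core = 8.437×10^-4 K/W
R_outer = 0.018/(0.198×17.6) = 0.005165 K/W
R_total = 0.007226 K/W
Q = ΔT/R_total = 35/0.007226

Q ≈ 4840 W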